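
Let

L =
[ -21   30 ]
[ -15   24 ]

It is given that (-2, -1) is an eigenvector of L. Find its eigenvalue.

-6

Compute Lv: L·(-2, -1) = (12, 6).
Since Lv = λv, compare component 1: 12 = λ·-2, so λ = -6.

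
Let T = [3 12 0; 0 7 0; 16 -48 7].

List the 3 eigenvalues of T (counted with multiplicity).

Set up det(μI - T) = 0.
Cofactor expansion gives p(μ) = μ^3 - 17μ^2 + 91μ - 147.
Since p(7) = 0, μ = 7 is a root.
Dividing by (μ - 7) leaves μ^2 - 10μ + 21.
The quadratic factors as (μ - 3)·(μ - 7).
Eigenvalues: 3, 7, 7.

3, 7, 7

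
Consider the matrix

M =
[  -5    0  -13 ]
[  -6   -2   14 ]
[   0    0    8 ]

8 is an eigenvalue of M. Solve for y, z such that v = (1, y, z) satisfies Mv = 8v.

We need (M - 8I)v = 0.
M - 8I = [[-13, 0, -13], [-6, -10, 14], [0, 0, 0]].
Row 1: (-13)·1 + (0)·y + (-13)·z = 0
Row 2: (-6)·1 + (-10)·y + (14)·z = 0
Row 3: (0)·1 + (0)·y + (0)·z = 0
Solving gives y = -2, z = -1.
Check: M·(1, -2, -1) = (8, -16, -8) = 8·(1, -2, -1).

-2, -1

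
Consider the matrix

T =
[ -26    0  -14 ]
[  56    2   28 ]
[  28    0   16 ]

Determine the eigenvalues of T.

The characteristic polynomial is p(λ) = det(λI - T).
Cofactor expansion gives p(λ) = λ^3 + 8λ^2 - 44λ + 48.
Since p(2) = 0, λ = 2 is a root.
Dividing by (λ - 2) leaves λ^2 + 10λ - 24.
The quadratic factors as (λ + 12)·(λ - 2).
Eigenvalues: -12, 2, 2.

-12, 2, 2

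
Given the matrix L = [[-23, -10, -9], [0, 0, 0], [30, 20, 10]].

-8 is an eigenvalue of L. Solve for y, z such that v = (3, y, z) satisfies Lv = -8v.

We need (L + 8I)v = 0.
L + 8I = [[-15, -10, -9], [0, 8, 0], [30, 20, 18]].
Row 1: (-15)·3 + (-10)·y + (-9)·z = 0
Row 2: (0)·3 + (8)·y + (0)·z = 0
Row 3: (30)·3 + (20)·y + (18)·z = 0
Solving gives y = 0, z = -5.
Check: L·(3, 0, -5) = (-24, 0, 40) = -8·(3, 0, -5).

0, -5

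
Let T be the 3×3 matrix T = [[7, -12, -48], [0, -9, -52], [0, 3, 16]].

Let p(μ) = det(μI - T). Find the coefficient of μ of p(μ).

61

p(μ) = μ^3 - 14μ^2 + 61μ - 84.
The coefficient of μ is 61.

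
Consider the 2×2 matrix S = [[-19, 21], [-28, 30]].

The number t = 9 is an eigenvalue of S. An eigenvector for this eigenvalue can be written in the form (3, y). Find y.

4

We need (S - 9I)v = 0.
S - 9I = [[-28, 21], [-28, 21]].
Row 1: (-28)·3 + (21)·y = 0
Row 2: (-28)·3 + (21)·y = 0
Solving gives y = 4.
Check: S·(3, 4) = (27, 36) = 9·(3, 4).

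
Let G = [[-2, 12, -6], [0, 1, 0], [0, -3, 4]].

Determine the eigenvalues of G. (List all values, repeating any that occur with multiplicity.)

-2, 1, 4

Compute the characteristic polynomial p(s) = det(sI - G).
Expanding the 3×3 determinant: p(s) = s^3 - 3s^2 - 6s + 8.
Since p(4) = 0, s = 4 is a root.
Factor out (s - 4): p(s) = (s - 4)·(s^2 + s - 2).
The quadratic factors as (s + 2)·(s - 1).
Eigenvalues: -2, 1, 4.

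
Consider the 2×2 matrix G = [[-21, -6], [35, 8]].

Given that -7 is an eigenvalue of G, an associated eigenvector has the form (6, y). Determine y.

We need (G + 7I)v = 0.
G + 7I = [[-14, -6], [35, 15]].
Row 1: (-14)·6 + (-6)·y = 0
Row 2: (35)·6 + (15)·y = 0
Solving gives y = -14.
Check: G·(6, -14) = (-42, 98) = -7·(6, -14).

-14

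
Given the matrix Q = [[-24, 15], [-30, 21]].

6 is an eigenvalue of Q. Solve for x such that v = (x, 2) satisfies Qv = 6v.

We need (Q - 6I)v = 0.
Q - 6I = [[-30, 15], [-30, 15]].
Row 1: (-30)·x + (15)·2 = 0
Row 2: (-30)·x + (15)·2 = 0
Solving gives x = 1.
Check: Q·(1, 2) = (6, 12) = 6·(1, 2).

1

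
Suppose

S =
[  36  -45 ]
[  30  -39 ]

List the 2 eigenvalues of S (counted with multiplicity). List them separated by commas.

-9, 6

det(S - λI) = (36 - λ)(-39 - λ) - (-45)·(30) = λ^2 + 3λ - 54.
This factors as (λ + 9)·(λ - 6) = 0.
Eigenvalues: -9, 6.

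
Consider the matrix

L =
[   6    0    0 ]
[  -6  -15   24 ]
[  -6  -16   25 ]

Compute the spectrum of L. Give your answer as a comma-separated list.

1, 6, 9

Set up det(λI - L) = 0.
Cofactor expansion gives p(λ) = λ^3 - 16λ^2 + 69λ - 54.
Since p(1) = 0, λ = 1 is a root.
Factor out (λ - 1): p(λ) = (λ - 1)·(λ^2 - 15λ + 54).
The quadratic factors as (λ - 6)·(λ - 9).
Eigenvalues: 1, 6, 9.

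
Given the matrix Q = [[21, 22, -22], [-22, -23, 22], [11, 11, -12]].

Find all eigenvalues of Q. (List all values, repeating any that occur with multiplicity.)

Compute the characteristic polynomial p(λ) = det(λI - Q).
Expanding along the first row, p(λ) = λ^3 + 14λ^2 + 25λ + 12.
Rational-root test: λ = -1 gives p(-1) = 0.
Factor out (λ + 1): p(λ) = (λ + 1)·(λ^2 + 13λ + 12).
The quadratic factors as (λ + 12)·(λ + 1).
Eigenvalues: -12, -1, -1.

-12, -1, -1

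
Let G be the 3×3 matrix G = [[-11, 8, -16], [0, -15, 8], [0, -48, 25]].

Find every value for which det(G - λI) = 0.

-11, 1, 9

The characteristic polynomial is p(μ) = det(μI - G).
Cofactor expansion gives p(μ) = μ^3 + μ^2 - 101μ + 99.
Rational-root test: μ = 1 gives p(1) = 0.
Factor out (μ - 1): p(μ) = (μ - 1)·(μ^2 + 2μ - 99).
The quadratic factors as (μ + 11)·(μ - 9).
Eigenvalues: -11, 1, 9.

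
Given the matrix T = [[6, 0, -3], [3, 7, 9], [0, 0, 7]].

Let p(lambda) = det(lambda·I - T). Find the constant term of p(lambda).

-294

p(lambda) = lambda^3 - 20·lambda^2 + 133·lambda - 294.
The constant term is -294.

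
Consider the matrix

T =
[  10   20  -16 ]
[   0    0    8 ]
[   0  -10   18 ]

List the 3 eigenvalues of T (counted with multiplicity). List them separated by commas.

8, 10, 10

Set up det(sI - T) = 0.
Expanding the 3×3 determinant: p(s) = s^3 - 28s^2 + 260s - 800.
Try s = 8: p(8) = 0, so 8 is a root.
Factor out (s - 8): p(s) = (s - 8)·(s^2 - 20s + 100).
The quadratic factor is (s - 10)^2.
Eigenvalues: 8, 10, 10.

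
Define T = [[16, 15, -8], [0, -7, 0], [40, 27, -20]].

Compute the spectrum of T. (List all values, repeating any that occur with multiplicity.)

-7, -4, 0

Compute the characteristic polynomial p(λ) = det(λI - T).
Expanding the 3×3 determinant: p(λ) = λ^3 + 11λ^2 + 28λ.
Try λ = 0: p(0) = 0, so 0 is a root.
Dividing by λ leaves λ^2 + 11λ + 28.
The quadratic factors as (λ + 7)·(λ + 4).
Eigenvalues: -7, -4, 0.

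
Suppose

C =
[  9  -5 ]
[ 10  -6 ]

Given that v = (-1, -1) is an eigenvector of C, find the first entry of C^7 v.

First find the eigenvalue: Cv = (-4, -4) = 4·(-1, -1), so λ = 4.
Then C^7 v = λ^7·v = 4^7·(-1, -1) = 16384·(-1, -1) = (-16384, -16384).

-16384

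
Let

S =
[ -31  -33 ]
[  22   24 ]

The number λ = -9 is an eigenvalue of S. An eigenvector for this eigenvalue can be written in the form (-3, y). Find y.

We need (S + 9I)v = 0.
S + 9I = [[-22, -33], [22, 33]].
Row 1: (-22)·-3 + (-33)·y = 0
Row 2: (22)·-3 + (33)·y = 0
Solving gives y = 2.
Check: S·(-3, 2) = (27, -18) = -9·(-3, 2).

2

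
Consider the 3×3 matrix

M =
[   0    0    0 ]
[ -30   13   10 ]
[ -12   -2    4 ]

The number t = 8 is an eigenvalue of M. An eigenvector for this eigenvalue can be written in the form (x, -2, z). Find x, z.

We need (M - 8I)v = 0.
M - 8I = [[-8, 0, 0], [-30, 5, 10], [-12, -2, -4]].
Row 1: (-8)·x + (0)·-2 + (0)·z = 0
Row 2: (-30)·x + (5)·-2 + (10)·z = 0
Row 3: (-12)·x + (-2)·-2 + (-4)·z = 0
Solving gives x = 0, z = 1.
Check: M·(0, -2, 1) = (0, -16, 8) = 8·(0, -2, 1).

0, 1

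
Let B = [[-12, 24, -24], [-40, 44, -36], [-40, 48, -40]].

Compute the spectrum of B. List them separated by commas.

The characteristic polynomial is p(lambda) = det(lambda·I - B).
Expanding the 3×3 determinant: p(lambda) = lambda^3 + 8·lambda^2 - 80·lambda - 384.
Rational-root test: lambda = -12 gives p(-12) = 0.
Factor out (lambda + 12): p(lambda) = (lambda + 12)·(lambda^2 - 4·lambda - 32).
The quadratic factors as (lambda + 4)·(lambda - 8).
Eigenvalues: -12, -4, 8.

-12, -4, 8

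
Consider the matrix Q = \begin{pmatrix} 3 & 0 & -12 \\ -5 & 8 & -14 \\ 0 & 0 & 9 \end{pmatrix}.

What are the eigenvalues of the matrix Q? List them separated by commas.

3, 8, 9

Compute the characteristic polynomial p(lambda) = det(lambda·I - Q).
Expanding along the first row, p(lambda) = lambda^3 - 20·lambda^2 + 123·lambda - 216.
Try lambda = 3: p(3) = 0, so 3 is a root.
Dividing by (lambda - 3) leaves lambda^2 - 17·lambda + 72.
The quadratic factors as (lambda - 8)·(lambda - 9).
Eigenvalues: 3, 8, 9.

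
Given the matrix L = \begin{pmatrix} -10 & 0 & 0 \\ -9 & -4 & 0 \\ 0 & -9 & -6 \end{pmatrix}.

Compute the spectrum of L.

-10, -6, -4

L is lower triangular, so its eigenvalues are the diagonal entries.
Diagonal: -10, -4, -6.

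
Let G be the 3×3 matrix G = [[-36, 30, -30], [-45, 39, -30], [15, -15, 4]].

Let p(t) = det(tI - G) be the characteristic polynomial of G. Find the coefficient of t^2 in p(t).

-7

The coefficient of t^2 of det(tI - G) is −trace(G).
trace(G) = (-36) + (39) + (4) = 7, so the coefficient is -7.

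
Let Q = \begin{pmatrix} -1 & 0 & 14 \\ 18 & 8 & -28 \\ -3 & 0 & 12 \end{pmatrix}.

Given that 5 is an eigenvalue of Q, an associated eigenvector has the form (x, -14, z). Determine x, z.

7, 3

We need (Q - 5I)v = 0.
Q - 5I = [[-6, 0, 14], [18, 3, -28], [-3, 0, 7]].
Row 1: (-6)·x + (0)·-14 + (14)·z = 0
Row 2: (18)·x + (3)·-14 + (-28)·z = 0
Row 3: (-3)·x + (0)·-14 + (7)·z = 0
Solving gives x = 7, z = 3.
Check: Q·(7, -14, 3) = (35, -70, 15) = 5·(7, -14, 3).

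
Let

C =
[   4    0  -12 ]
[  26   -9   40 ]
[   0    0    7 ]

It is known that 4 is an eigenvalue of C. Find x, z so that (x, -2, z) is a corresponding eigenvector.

We need (C - 4I)v = 0.
C - 4I = [[0, 0, -12], [26, -13, 40], [0, 0, 3]].
Row 1: (0)·x + (0)·-2 + (-12)·z = 0
Row 2: (26)·x + (-13)·-2 + (40)·z = 0
Row 3: (0)·x + (0)·-2 + (3)·z = 0
Solving gives x = -1, z = 0.
Check: C·(-1, -2, 0) = (-4, -8, 0) = 4·(-1, -2, 0).

-1, 0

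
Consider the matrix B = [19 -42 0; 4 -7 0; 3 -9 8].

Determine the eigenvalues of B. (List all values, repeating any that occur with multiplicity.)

Compute the characteristic polynomial p(t) = det(tI - B).
Expanding along the first row, p(t) = t^3 - 20t^2 + 131t - 280.
Since p(5) = 0, t = 5 is a root.
Dividing by (t - 5) leaves t^2 - 15t + 56.
The quadratic factors as (t - 7)·(t - 8).
Eigenvalues: 5, 7, 8.

5, 7, 8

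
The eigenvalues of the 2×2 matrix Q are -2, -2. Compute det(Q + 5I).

9

If Q has eigenvalues -2, -2, then Q + 5I has eigenvalues 3, 3.
det(Q + 5I) = (3) · (3) = 9.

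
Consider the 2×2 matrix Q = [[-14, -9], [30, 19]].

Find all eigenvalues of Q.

det(Q - rI) = (-14 - r)(19 - r) - (-9)·(30) = r^2 - 5r + 4.
This factors as (r - 1)·(r - 4) = 0.
Eigenvalues: 1, 4.

1, 4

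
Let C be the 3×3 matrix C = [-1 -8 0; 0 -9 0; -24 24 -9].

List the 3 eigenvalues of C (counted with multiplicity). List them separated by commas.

The characteristic polynomial is p(s) = det(sI - C).
Expanding along the first row, p(s) = s^3 + 19s^2 + 99s + 81.
Try s = -9: p(-9) = 0, so -9 is a root.
Dividing by (s + 9) leaves s^2 + 10s + 9.
The quadratic factors as (s + 9)·(s + 1).
Eigenvalues: -9, -9, -1.

-9, -9, -1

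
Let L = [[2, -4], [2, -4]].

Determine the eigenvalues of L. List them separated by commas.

det(L - lambda·I) = (2 - lambda)(-4 - lambda) - (-4)·(2) = lambda^2 + 2·lambda.
This factors as (lambda + 2)·lambda = 0.
Eigenvalues: -2, 0.

-2, 0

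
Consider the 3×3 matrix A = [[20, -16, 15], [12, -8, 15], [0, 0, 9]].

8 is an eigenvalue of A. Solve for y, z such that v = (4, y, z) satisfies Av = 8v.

We need (A - 8I)v = 0.
A - 8I = [[12, -16, 15], [12, -16, 15], [0, 0, 1]].
Row 1: (12)·4 + (-16)·y + (15)·z = 0
Row 2: (12)·4 + (-16)·y + (15)·z = 0
Row 3: (0)·4 + (0)·y + (1)·z = 0
Solving gives y = 3, z = 0.
Check: A·(4, 3, 0) = (32, 24, 0) = 8·(4, 3, 0).

3, 0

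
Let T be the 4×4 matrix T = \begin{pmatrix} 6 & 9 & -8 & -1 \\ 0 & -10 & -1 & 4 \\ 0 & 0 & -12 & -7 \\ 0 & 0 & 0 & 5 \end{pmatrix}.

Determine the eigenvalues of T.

-12, -10, 5, 6

T is upper triangular, so its eigenvalues are the diagonal entries.
Diagonal: 6, -10, -12, 5.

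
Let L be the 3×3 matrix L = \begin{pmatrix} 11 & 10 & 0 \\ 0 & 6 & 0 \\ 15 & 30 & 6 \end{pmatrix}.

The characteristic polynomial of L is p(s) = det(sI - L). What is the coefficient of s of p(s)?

p(s) = s^3 - 23s^2 + 168s - 396.
The coefficient of s is 168.

168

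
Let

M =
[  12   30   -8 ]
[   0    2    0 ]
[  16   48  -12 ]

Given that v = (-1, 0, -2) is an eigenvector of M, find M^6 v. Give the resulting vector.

(-4096, 0, -8192)

First find the eigenvalue: Mv = (4, 0, 8) = -4·(-1, 0, -2), so λ = -4.
Then M^6 v = λ^6·v = (-4)^6·(-1, 0, -2) = 4096·(-1, 0, -2) = (-4096, 0, -8192).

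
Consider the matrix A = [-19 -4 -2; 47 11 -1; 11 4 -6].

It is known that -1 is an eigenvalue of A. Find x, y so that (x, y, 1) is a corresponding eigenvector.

-1, 4

We need (A + 1I)v = 0.
A + 1I = [[-18, -4, -2], [47, 12, -1], [11, 4, -5]].
Row 1: (-18)·x + (-4)·y + (-2)·1 = 0
Row 2: (47)·x + (12)·y + (-1)·1 = 0
Row 3: (11)·x + (4)·y + (-5)·1 = 0
Solving gives x = -1, y = 4.
Check: A·(-1, 4, 1) = (1, -4, -1) = -1·(-1, 4, 1).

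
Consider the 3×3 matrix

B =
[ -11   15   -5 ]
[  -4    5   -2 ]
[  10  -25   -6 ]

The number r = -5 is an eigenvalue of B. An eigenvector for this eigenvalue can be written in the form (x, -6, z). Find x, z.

We need (B + 5I)v = 0.
B + 5I = [[-6, 15, -5], [-4, 10, -2], [10, -25, -1]].
Row 1: (-6)·x + (15)·-6 + (-5)·z = 0
Row 2: (-4)·x + (10)·-6 + (-2)·z = 0
Row 3: (10)·x + (-25)·-6 + (-1)·z = 0
Solving gives x = -15, z = 0.
Check: B·(-15, -6, 0) = (75, 30, 0) = -5·(-15, -6, 0).

-15, 0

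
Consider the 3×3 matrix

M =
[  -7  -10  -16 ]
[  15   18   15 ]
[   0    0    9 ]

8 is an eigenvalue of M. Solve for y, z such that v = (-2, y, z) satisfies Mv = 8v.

3, 0

We need (M - 8I)v = 0.
M - 8I = [[-15, -10, -16], [15, 10, 15], [0, 0, 1]].
Row 1: (-15)·-2 + (-10)·y + (-16)·z = 0
Row 2: (15)·-2 + (10)·y + (15)·z = 0
Row 3: (0)·-2 + (0)·y + (1)·z = 0
Solving gives y = 3, z = 0.
Check: M·(-2, 3, 0) = (-16, 24, 0) = 8·(-2, 3, 0).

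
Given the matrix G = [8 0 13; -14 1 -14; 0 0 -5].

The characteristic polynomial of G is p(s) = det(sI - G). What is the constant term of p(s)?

40

p(s) = s^3 - 4s^2 - 37s + 40.
The constant term is 40.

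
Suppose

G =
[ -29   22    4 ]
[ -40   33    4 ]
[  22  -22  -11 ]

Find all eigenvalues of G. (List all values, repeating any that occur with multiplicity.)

Compute the characteristic polynomial p(t) = det(tI - G).
Cofactor expansion gives p(t) = t^3 + 7t^2 - 121t - 847.
Rational-root test: t = 11 gives p(11) = 0.
Dividing by (t - 11) leaves t^2 + 18t + 77.
The quadratic factors as (t + 11)·(t + 7).
Eigenvalues: -11, -7, 11.

-11, -7, 11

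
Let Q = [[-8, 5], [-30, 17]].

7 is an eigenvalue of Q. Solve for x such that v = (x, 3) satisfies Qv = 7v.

We need (Q - 7I)v = 0.
Q - 7I = [[-15, 5], [-30, 10]].
Row 1: (-15)·x + (5)·3 = 0
Row 2: (-30)·x + (10)·3 = 0
Solving gives x = 1.
Check: Q·(1, 3) = (7, 21) = 7·(1, 3).

1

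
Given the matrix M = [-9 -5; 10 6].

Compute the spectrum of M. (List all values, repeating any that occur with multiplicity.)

det(M - λI) = (-9 - λ)(6 - λ) - (-5)·(10) = λ^2 + 3λ - 4.
This factors as (λ + 4)·(λ - 1) = 0.
Eigenvalues: -4, 1.

-4, 1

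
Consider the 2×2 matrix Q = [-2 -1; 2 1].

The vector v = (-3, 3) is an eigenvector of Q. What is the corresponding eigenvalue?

Compute Qv: Q·(-3, 3) = (3, -3).
Since Qv = λv, compare component 1: 3 = λ·-3, so λ = -1.

-1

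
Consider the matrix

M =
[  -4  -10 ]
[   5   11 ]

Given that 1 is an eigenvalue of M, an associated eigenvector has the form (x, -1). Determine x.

We need (M - 1I)v = 0.
M - 1I = [[-5, -10], [5, 10]].
Row 1: (-5)·x + (-10)·-1 = 0
Row 2: (5)·x + (10)·-1 = 0
Solving gives x = 2.
Check: M·(2, -1) = (2, -1) = 1·(2, -1).

2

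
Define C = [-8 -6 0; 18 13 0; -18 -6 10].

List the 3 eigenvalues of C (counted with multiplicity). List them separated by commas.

1, 4, 10

The characteristic polynomial is p(λ) = det(λI - C).
Cofactor expansion gives p(λ) = λ^3 - 15λ^2 + 54λ - 40.
Try λ = 4: p(4) = 0, so 4 is a root.
Factor out (λ - 4): p(λ) = (λ - 4)·(λ^2 - 11λ + 10).
The quadratic factors as (λ - 1)·(λ - 10).
Eigenvalues: 1, 4, 10.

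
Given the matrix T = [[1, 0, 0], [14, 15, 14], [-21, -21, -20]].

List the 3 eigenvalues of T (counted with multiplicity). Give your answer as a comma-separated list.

Compute the characteristic polynomial p(t) = det(tI - T).
Expanding the 3×3 determinant: p(t) = t^3 + 4t^2 - 11t + 6.
Since p(1) = 0, t = 1 is a root.
Factor out (t - 1): p(t) = (t - 1)·(t^2 + 5t - 6).
The quadratic factors as (t + 6)·(t - 1).
Eigenvalues: -6, 1, 1.

-6, 1, 1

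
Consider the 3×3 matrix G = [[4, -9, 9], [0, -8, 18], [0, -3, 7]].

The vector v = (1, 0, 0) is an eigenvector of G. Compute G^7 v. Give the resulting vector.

(16384, 0, 0)

First find the eigenvalue: Gv = (4, 0, 0) = 4·(1, 0, 0), so λ = 4.
Then G^7 v = λ^7·v = 4^7·(1, 0, 0) = 16384·(1, 0, 0) = (16384, 0, 0).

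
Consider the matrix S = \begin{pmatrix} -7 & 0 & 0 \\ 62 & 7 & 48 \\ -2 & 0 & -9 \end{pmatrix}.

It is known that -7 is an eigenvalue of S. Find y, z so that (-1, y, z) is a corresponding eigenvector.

We need (S + 7I)v = 0.
S + 7I = [[0, 0, 0], [62, 14, 48], [-2, 0, -2]].
Row 1: (0)·-1 + (0)·y + (0)·z = 0
Row 2: (62)·-1 + (14)·y + (48)·z = 0
Row 3: (-2)·-1 + (0)·y + (-2)·z = 0
Solving gives y = 1, z = 1.
Check: S·(-1, 1, 1) = (7, -7, -7) = -7·(-1, 1, 1).

1, 1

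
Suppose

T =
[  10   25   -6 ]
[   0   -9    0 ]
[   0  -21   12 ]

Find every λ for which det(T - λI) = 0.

-9, 10, 12

The characteristic polynomial is p(t) = det(tI - T).
Cofactor expansion gives p(t) = t^3 - 13t^2 - 78t + 1080.
Rational-root test: t = -9 gives p(-9) = 0.
Dividing by (t + 9) leaves t^2 - 22t + 120.
The quadratic factors as (t - 10)·(t - 12).
Eigenvalues: -9, 10, 12.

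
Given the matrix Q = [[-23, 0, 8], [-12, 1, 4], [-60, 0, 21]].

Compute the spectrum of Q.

-3, 1, 1

Set up det(λI - Q) = 0.
Expanding along the first row, p(λ) = λ^3 + λ^2 - 5λ + 3.
Since p(1) = 0, λ = 1 is a root.
Dividing by (λ - 1) leaves λ^2 + 2λ - 3.
The quadratic factors as (λ + 3)·(λ - 1).
Eigenvalues: -3, 1, 1.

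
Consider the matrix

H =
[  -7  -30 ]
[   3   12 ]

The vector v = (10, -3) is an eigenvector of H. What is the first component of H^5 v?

320

First find the eigenvalue: Hv = (20, -6) = 2·(10, -3), so λ = 2.
Then H^5 v = λ^5·v = 2^5·(10, -3) = 32·(10, -3) = (320, -96).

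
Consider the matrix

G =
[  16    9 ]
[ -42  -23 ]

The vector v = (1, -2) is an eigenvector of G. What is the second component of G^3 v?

First find the eigenvalue: Gv = (-2, 4) = -2·(1, -2), so λ = -2.
Then G^3 v = λ^3·v = (-2)^3·(1, -2) = -8·(1, -2) = (-8, 16).

16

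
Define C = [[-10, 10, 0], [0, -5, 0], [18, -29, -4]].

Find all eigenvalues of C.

Set up det(tI - C) = 0.
Expanding along the first row, p(t) = t^3 + 19t^2 + 110t + 200.
Since p(-4) = 0, t = -4 is a root.
Factor out (t + 4): p(t) = (t + 4)·(t^2 + 15t + 50).
The quadratic factors as (t + 10)·(t + 5).
Eigenvalues: -10, -5, -4.

-10, -5, -4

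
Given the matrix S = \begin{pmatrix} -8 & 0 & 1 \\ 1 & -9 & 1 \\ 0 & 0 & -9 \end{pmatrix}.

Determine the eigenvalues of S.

Set up det(λI - S) = 0.
Cofactor expansion gives p(λ) = λ^3 + 26λ^2 + 225λ + 648.
Rational-root test: λ = -9 gives p(-9) = 0.
Factor out (λ + 9): p(λ) = (λ + 9)·(λ^2 + 17λ + 72).
The quadratic factors as (λ + 9)·(λ + 8).
Eigenvalues: -9, -9, -8.

-9, -9, -8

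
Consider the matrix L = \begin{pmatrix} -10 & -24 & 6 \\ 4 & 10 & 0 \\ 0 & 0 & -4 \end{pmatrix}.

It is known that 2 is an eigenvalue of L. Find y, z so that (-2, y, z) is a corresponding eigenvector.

1, 0

We need (L - 2I)v = 0.
L - 2I = [[-12, -24, 6], [4, 8, 0], [0, 0, -6]].
Row 1: (-12)·-2 + (-24)·y + (6)·z = 0
Row 2: (4)·-2 + (8)·y + (0)·z = 0
Row 3: (0)·-2 + (0)·y + (-6)·z = 0
Solving gives y = 1, z = 0.
Check: L·(-2, 1, 0) = (-4, 2, 0) = 2·(-2, 1, 0).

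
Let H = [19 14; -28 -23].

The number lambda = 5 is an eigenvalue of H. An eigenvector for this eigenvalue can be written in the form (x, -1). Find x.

1

We need (H - 5I)v = 0.
H - 5I = [[14, 14], [-28, -28]].
Row 1: (14)·x + (14)·-1 = 0
Row 2: (-28)·x + (-28)·-1 = 0
Solving gives x = 1.
Check: H·(1, -1) = (5, -5) = 5·(1, -1).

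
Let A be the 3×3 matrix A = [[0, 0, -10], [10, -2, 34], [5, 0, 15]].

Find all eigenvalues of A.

Set up det(lambda·I - A) = 0.
Expanding along the first row, p(lambda) = lambda^3 - 13·lambda^2 + 20·lambda + 100.
Rational-root test: lambda = 5 gives p(5) = 0.
Factor out (lambda - 5): p(lambda) = (lambda - 5)·(lambda^2 - 8·lambda - 20).
The quadratic factors as (lambda + 2)·(lambda - 10).
Eigenvalues: -2, 5, 10.

-2, 5, 10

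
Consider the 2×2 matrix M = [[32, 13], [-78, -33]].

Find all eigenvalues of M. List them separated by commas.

det(M - μI) = (32 - μ)(-33 - μ) - (13)·(-78) = μ^2 + μ - 42.
This factors as (μ + 7)·(μ - 6) = 0.
Eigenvalues: -7, 6.

-7, 6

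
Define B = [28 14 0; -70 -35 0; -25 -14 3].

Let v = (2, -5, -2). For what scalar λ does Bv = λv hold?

Compute Bv: B·(2, -5, -2) = (-14, 35, 14).
Since Bv = λv, compare component 1: -14 = λ·2, so λ = -7.

-7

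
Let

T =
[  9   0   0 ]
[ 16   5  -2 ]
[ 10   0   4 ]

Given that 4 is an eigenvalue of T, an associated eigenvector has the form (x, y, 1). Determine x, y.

0, 2

We need (T - 4I)v = 0.
T - 4I = [[5, 0, 0], [16, 1, -2], [10, 0, 0]].
Row 1: (5)·x + (0)·y + (0)·1 = 0
Row 2: (16)·x + (1)·y + (-2)·1 = 0
Row 3: (10)·x + (0)·y + (0)·1 = 0
Solving gives x = 0, y = 2.
Check: T·(0, 2, 1) = (0, 8, 4) = 4·(0, 2, 1).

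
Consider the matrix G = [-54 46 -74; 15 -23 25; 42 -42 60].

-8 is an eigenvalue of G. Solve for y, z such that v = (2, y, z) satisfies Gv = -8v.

2, 0

We need (G + 8I)v = 0.
G + 8I = [[-46, 46, -74], [15, -15, 25], [42, -42, 68]].
Row 1: (-46)·2 + (46)·y + (-74)·z = 0
Row 2: (15)·2 + (-15)·y + (25)·z = 0
Row 3: (42)·2 + (-42)·y + (68)·z = 0
Solving gives y = 2, z = 0.
Check: G·(2, 2, 0) = (-16, -16, 0) = -8·(2, 2, 0).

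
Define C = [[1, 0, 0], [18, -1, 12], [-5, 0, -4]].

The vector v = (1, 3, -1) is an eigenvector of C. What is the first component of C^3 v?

1

First find the eigenvalue: Cv = (1, 3, -1) = 1·(1, 3, -1), so λ = 1.
Then C^3 v = λ^3·v = 1^3·(1, 3, -1) = 1·(1, 3, -1) = (1, 3, -1).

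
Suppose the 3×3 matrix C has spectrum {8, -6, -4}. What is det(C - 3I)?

If C has eigenvalues 8, -6, -4, then C - 3I has eigenvalues 5, -9, -7.
det(C - 3I) = (5) · (-9) · (-7) = 315.

315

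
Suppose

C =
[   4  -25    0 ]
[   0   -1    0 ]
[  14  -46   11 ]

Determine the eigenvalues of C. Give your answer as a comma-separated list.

Set up det(sI - C) = 0.
Expanding the 3×3 determinant: p(s) = s^3 - 14s^2 + 29s + 44.
Rational-root test: s = -1 gives p(-1) = 0.
Factor out (s + 1): p(s) = (s + 1)·(s^2 - 15s + 44).
The quadratic factors as (s - 4)·(s - 11).
Eigenvalues: -1, 4, 11.

-1, 4, 11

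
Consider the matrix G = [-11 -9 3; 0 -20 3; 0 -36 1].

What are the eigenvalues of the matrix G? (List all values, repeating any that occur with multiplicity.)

The characteristic polynomial is p(t) = det(tI - G).
Expanding along the first row, p(t) = t^3 + 30t^2 + 297t + 968.
Try t = -11: p(-11) = 0, so -11 is a root.
Factor out (t + 11): p(t) = (t + 11)·(t^2 + 19t + 88).
The quadratic factors as (t + 11)·(t + 8).
Eigenvalues: -11, -11, -8.

-11, -11, -8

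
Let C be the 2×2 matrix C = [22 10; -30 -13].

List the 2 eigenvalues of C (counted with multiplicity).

det(C - rI) = (22 - r)(-13 - r) - (10)·(-30) = r^2 - 9r + 14.
This factors as (r - 2)·(r - 7) = 0.
Eigenvalues: 2, 7.

2, 7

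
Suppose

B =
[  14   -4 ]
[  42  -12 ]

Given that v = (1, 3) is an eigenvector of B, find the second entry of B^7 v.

384

First find the eigenvalue: Bv = (2, 6) = 2·(1, 3), so λ = 2.
Then B^7 v = λ^7·v = 2^7·(1, 3) = 128·(1, 3) = (128, 384).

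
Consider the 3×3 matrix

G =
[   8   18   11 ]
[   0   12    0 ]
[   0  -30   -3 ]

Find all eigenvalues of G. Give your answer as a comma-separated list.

Set up det(λI - G) = 0.
Expanding the 3×3 determinant: p(λ) = λ^3 - 17λ^2 + 36λ + 288.
Rational-root test: λ = 8 gives p(8) = 0.
Factor out (λ - 8): p(λ) = (λ - 8)·(λ^2 - 9λ - 36).
The quadratic factors as (λ + 3)·(λ - 12).
Eigenvalues: -3, 8, 12.

-3, 8, 12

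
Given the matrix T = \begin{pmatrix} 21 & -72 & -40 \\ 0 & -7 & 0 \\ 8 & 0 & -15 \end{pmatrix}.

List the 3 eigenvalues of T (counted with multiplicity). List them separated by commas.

The characteristic polynomial is p(λ) = det(λI - T).
Cofactor expansion gives p(λ) = λ^3 + λ^2 - 37λ + 35.
Since p(5) = 0, λ = 5 is a root.
Factor out (λ - 5): p(λ) = (λ - 5)·(λ^2 + 6λ - 7).
The quadratic factors as (λ + 7)·(λ - 1).
Eigenvalues: -7, 1, 5.

-7, 1, 5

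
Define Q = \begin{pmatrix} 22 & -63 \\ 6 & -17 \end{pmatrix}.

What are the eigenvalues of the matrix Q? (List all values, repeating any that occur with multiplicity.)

det(Q - μI) = (22 - μ)(-17 - μ) - (-63)·(6) = μ^2 - 5μ + 4.
This factors as (μ - 1)·(μ - 4) = 0.
Eigenvalues: 1, 4.

1, 4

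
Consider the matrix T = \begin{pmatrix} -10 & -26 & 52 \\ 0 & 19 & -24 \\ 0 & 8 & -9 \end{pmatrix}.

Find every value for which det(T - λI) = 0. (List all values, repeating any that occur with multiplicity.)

Compute the characteristic polynomial p(s) = det(sI - T).
Expanding along the first row, p(s) = s^3 - 79s + 210.
Since p(3) = 0, s = 3 is a root.
Factor out (s - 3): p(s) = (s - 3)·(s^2 + 3s - 70).
The quadratic factors as (s + 10)·(s - 7).
Eigenvalues: -10, 3, 7.

-10, 3, 7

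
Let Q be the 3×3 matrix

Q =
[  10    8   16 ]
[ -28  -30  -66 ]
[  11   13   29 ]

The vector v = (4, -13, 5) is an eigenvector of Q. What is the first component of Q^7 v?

First find the eigenvalue: Qv = (16, -52, 20) = 4·(4, -13, 5), so λ = 4.
Then Q^7 v = λ^7·v = 4^7·(4, -13, 5) = 16384·(4, -13, 5) = (65536, -212992, 81920).

65536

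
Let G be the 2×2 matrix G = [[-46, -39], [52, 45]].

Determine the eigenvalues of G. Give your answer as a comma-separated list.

-7, 6

det(G - μI) = (-46 - μ)(45 - μ) - (-39)·(52) = μ^2 + μ - 42.
This factors as (μ + 7)·(μ - 6) = 0.
Eigenvalues: -7, 6.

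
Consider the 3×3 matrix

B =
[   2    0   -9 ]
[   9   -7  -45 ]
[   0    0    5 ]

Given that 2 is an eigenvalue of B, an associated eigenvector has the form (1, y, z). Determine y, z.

We need (B - 2I)v = 0.
B - 2I = [[0, 0, -9], [9, -9, -45], [0, 0, 3]].
Row 1: (0)·1 + (0)·y + (-9)·z = 0
Row 2: (9)·1 + (-9)·y + (-45)·z = 0
Row 3: (0)·1 + (0)·y + (3)·z = 0
Solving gives y = 1, z = 0.
Check: B·(1, 1, 0) = (2, 2, 0) = 2·(1, 1, 0).

1, 0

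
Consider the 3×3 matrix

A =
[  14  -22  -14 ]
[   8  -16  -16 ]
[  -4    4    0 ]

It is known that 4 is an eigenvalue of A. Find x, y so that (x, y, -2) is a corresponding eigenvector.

6, 4

We need (A - 4I)v = 0.
A - 4I = [[10, -22, -14], [8, -20, -16], [-4, 4, -4]].
Row 1: (10)·x + (-22)·y + (-14)·-2 = 0
Row 2: (8)·x + (-20)·y + (-16)·-2 = 0
Row 3: (-4)·x + (4)·y + (-4)·-2 = 0
Solving gives x = 6, y = 4.
Check: A·(6, 4, -2) = (24, 16, -8) = 4·(6, 4, -2).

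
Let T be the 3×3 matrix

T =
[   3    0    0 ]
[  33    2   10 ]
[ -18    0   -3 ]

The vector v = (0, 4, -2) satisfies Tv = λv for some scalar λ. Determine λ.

Compute Tv: T·(0, 4, -2) = (0, -12, 6).
Since Tv = λv, compare component 2: -12 = λ·4, so λ = -3.

-3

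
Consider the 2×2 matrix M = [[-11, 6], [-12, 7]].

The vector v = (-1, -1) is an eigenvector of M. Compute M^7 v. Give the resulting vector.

(78125, 78125)

First find the eigenvalue: Mv = (5, 5) = -5·(-1, -1), so λ = -5.
Then M^7 v = λ^7·v = (-5)^7·(-1, -1) = -78125·(-1, -1) = (78125, 78125).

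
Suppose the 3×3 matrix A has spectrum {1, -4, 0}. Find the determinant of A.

det(A) is the product of the eigenvalues: (1) · (-4) · (0) = 0.

0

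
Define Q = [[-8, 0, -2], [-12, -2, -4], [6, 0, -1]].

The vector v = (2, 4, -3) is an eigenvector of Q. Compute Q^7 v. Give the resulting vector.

(-156250, -312500, 234375)

First find the eigenvalue: Qv = (-10, -20, 15) = -5·(2, 4, -3), so λ = -5.
Then Q^7 v = λ^7·v = (-5)^7·(2, 4, -3) = -78125·(2, 4, -3) = (-156250, -312500, 234375).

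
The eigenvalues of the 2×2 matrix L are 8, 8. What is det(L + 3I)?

121

If L has eigenvalues 8, 8, then L + 3I has eigenvalues 11, 11.
det(L + 3I) = (11) · (11) = 121.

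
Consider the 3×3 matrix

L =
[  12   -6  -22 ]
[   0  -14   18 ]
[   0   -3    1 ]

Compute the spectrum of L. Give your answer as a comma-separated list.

-8, -5, 12

Set up det(rI - L) = 0.
Expanding the 3×3 determinant: p(r) = r^3 + r^2 - 116r - 480.
Since p(-8) = 0, r = -8 is a root.
Dividing by (r + 8) leaves r^2 - 7r - 60.
The quadratic factors as (r + 5)·(r - 12).
Eigenvalues: -8, -5, 12.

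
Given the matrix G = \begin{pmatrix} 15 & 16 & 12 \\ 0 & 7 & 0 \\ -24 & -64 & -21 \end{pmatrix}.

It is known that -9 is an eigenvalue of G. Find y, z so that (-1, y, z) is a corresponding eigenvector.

We need (G + 9I)v = 0.
G + 9I = [[24, 16, 12], [0, 16, 0], [-24, -64, -12]].
Row 1: (24)·-1 + (16)·y + (12)·z = 0
Row 2: (0)·-1 + (16)·y + (0)·z = 0
Row 3: (-24)·-1 + (-64)·y + (-12)·z = 0
Solving gives y = 0, z = 2.
Check: G·(-1, 0, 2) = (9, 0, -18) = -9·(-1, 0, 2).

0, 2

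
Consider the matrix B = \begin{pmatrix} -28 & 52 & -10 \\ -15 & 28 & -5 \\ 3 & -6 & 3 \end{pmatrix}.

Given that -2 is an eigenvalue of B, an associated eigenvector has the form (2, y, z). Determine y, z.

1, 0

We need (B + 2I)v = 0.
B + 2I = [[-26, 52, -10], [-15, 30, -5], [3, -6, 5]].
Row 1: (-26)·2 + (52)·y + (-10)·z = 0
Row 2: (-15)·2 + (30)·y + (-5)·z = 0
Row 3: (3)·2 + (-6)·y + (5)·z = 0
Solving gives y = 1, z = 0.
Check: B·(2, 1, 0) = (-4, -2, 0) = -2·(2, 1, 0).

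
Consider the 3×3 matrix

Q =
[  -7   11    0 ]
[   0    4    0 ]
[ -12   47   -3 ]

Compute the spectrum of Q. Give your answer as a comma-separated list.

-7, -3, 4

The characteristic polynomial is p(lambda) = det(lambda·I - Q).
Expanding along the first row, p(lambda) = lambda^3 + 6·lambda^2 - 19·lambda - 84.
Rational-root test: lambda = 4 gives p(4) = 0.
Factor out (lambda - 4): p(lambda) = (lambda - 4)·(lambda^2 + 10·lambda + 21).
The quadratic factors as (lambda + 7)·(lambda + 3).
Eigenvalues: -7, -3, 4.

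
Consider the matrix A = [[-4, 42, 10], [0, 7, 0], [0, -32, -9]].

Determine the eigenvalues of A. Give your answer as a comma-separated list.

-9, -4, 7

Compute the characteristic polynomial p(r) = det(rI - A).
Expanding the 3×3 determinant: p(r) = r^3 + 6r^2 - 55r - 252.
Since p(-9) = 0, r = -9 is a root.
Factor out (r + 9): p(r) = (r + 9)·(r^2 - 3r - 28).
The quadratic factors as (r + 4)·(r - 7).
Eigenvalues: -9, -4, 7.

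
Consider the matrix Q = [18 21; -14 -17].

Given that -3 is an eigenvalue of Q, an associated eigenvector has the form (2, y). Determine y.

We need (Q + 3I)v = 0.
Q + 3I = [[21, 21], [-14, -14]].
Row 1: (21)·2 + (21)·y = 0
Row 2: (-14)·2 + (-14)·y = 0
Solving gives y = -2.
Check: Q·(2, -2) = (-6, 6) = -3·(2, -2).

-2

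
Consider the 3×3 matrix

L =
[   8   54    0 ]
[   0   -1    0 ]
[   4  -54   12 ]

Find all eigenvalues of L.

-1, 8, 12

Set up det(λI - L) = 0.
Cofactor expansion gives p(λ) = λ^3 - 19λ^2 + 76λ + 96.
Rational-root test: λ = -1 gives p(-1) = 0.
Factor out (λ + 1): p(λ) = (λ + 1)·(λ^2 - 20λ + 96).
The quadratic factors as (λ - 8)·(λ - 12).
Eigenvalues: -1, 8, 12.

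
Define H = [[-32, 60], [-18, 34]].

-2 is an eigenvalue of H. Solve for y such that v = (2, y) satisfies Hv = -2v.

We need (H + 2I)v = 0.
H + 2I = [[-30, 60], [-18, 36]].
Row 1: (-30)·2 + (60)·y = 0
Row 2: (-18)·2 + (36)·y = 0
Solving gives y = 1.
Check: H·(2, 1) = (-4, -2) = -2·(2, 1).

1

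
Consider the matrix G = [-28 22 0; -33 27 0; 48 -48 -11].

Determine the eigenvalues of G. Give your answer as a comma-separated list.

-11, -6, 5

Compute the characteristic polynomial p(s) = det(sI - G).
Expanding the 3×3 determinant: p(s) = s^3 + 12s^2 - 19s - 330.
Since p(5) = 0, s = 5 is a root.
Dividing by (s - 5) leaves s^2 + 17s + 66.
The quadratic factors as (s + 11)·(s + 6).
Eigenvalues: -11, -6, 5.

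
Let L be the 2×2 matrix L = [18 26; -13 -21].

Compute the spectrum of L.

-8, 5

det(L - λI) = (18 - λ)(-21 - λ) - (26)·(-13) = λ^2 + 3λ - 40.
This factors as (λ + 8)·(λ - 5) = 0.
Eigenvalues: -8, 5.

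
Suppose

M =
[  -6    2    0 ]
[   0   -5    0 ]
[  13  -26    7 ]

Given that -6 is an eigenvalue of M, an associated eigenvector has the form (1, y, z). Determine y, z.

We need (M + 6I)v = 0.
M + 6I = [[0, 2, 0], [0, 1, 0], [13, -26, 13]].
Row 1: (0)·1 + (2)·y + (0)·z = 0
Row 2: (0)·1 + (1)·y + (0)·z = 0
Row 3: (13)·1 + (-26)·y + (13)·z = 0
Solving gives y = 0, z = -1.
Check: M·(1, 0, -1) = (-6, 0, 6) = -6·(1, 0, -1).

0, -1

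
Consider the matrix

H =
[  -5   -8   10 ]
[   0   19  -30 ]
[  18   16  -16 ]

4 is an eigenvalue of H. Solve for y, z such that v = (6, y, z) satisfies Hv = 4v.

We need (H - 4I)v = 0.
H - 4I = [[-9, -8, 10], [0, 15, -30], [18, 16, -20]].
Row 1: (-9)·6 + (-8)·y + (10)·z = 0
Row 2: (0)·6 + (15)·y + (-30)·z = 0
Row 3: (18)·6 + (16)·y + (-20)·z = 0
Solving gives y = -18, z = -9.
Check: H·(6, -18, -9) = (24, -72, -36) = 4·(6, -18, -9).

-18, -9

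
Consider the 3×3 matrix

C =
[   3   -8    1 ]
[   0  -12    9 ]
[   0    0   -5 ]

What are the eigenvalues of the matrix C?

C is upper triangular, so its eigenvalues are the diagonal entries.
Diagonal: 3, -12, -5.

-12, -5, 3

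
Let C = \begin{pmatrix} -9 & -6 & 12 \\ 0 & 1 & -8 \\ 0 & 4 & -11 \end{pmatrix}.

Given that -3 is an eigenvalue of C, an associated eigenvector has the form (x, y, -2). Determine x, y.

We need (C + 3I)v = 0.
C + 3I = [[-6, -6, 12], [0, 4, -8], [0, 4, -8]].
Row 1: (-6)·x + (-6)·y + (12)·-2 = 0
Row 2: (0)·x + (4)·y + (-8)·-2 = 0
Row 3: (0)·x + (4)·y + (-8)·-2 = 0
Solving gives x = 0, y = -4.
Check: C·(0, -4, -2) = (0, 12, 6) = -3·(0, -4, -2).

0, -4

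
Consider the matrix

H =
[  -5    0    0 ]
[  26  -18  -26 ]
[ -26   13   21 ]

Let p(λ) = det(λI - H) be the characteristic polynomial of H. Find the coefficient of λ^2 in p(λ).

2

The coefficient of λ^2 of det(λI - H) is −trace(H).
trace(H) = (-5) + (-18) + (21) = -2, so the coefficient is 2.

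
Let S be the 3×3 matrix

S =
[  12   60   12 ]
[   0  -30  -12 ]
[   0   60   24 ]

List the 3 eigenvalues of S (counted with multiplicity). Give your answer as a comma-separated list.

Set up det(tI - S) = 0.
Cofactor expansion gives p(t) = t^3 - 6t^2 - 72t.
Since p(-6) = 0, t = -6 is a root.
Dividing by (t + 6) leaves t^2 - 12t.
The quadratic factors as t·(t - 12).
Eigenvalues: -6, 0, 12.

-6, 0, 12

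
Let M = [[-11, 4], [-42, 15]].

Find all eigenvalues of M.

det(M - λI) = (-11 - λ)(15 - λ) - (4)·(-42) = λ^2 - 4λ + 3.
This factors as (λ - 1)·(λ - 3) = 0.
Eigenvalues: 1, 3.

1, 3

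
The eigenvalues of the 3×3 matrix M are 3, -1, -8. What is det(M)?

det(M) is the product of the eigenvalues: (3) · (-1) · (-8) = 24.

24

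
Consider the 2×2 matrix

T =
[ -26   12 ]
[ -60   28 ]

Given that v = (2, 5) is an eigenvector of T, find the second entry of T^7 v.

First find the eigenvalue: Tv = (8, 20) = 4·(2, 5), so λ = 4.
Then T^7 v = λ^7·v = 4^7·(2, 5) = 16384·(2, 5) = (32768, 81920).

81920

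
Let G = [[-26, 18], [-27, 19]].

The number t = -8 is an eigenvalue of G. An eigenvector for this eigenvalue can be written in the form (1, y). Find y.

1

We need (G + 8I)v = 0.
G + 8I = [[-18, 18], [-27, 27]].
Row 1: (-18)·1 + (18)·y = 0
Row 2: (-27)·1 + (27)·y = 0
Solving gives y = 1.
Check: G·(1, 1) = (-8, -8) = -8·(1, 1).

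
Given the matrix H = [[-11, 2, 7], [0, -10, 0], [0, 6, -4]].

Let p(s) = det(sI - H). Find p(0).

p(0) = det(0·I − H) = det(−H) = (−1)^3·det(H).
det(H) = -440, so p(0) = 440.

440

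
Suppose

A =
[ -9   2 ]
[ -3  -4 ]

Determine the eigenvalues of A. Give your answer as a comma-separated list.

-7, -6

det(A - sI) = (-9 - s)(-4 - s) - (2)·(-3) = s^2 + 13s + 42.
This factors as (s + 7)·(s + 6) = 0.
Eigenvalues: -7, -6.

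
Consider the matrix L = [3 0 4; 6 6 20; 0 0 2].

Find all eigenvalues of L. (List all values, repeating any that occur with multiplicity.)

2, 3, 6

Compute the characteristic polynomial p(s) = det(sI - L).
Expanding along the first row, p(s) = s^3 - 11s^2 + 36s - 36.
Rational-root test: s = 2 gives p(2) = 0.
Dividing by (s - 2) leaves s^2 - 9s + 18.
The quadratic factors as (s - 3)·(s - 6).
Eigenvalues: 2, 3, 6.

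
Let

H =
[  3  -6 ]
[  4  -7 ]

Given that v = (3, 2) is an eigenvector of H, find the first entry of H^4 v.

First find the eigenvalue: Hv = (-3, -2) = -1·(3, 2), so λ = -1.
Then H^4 v = λ^4·v = (-1)^4·(3, 2) = 1·(3, 2) = (3, 2).

3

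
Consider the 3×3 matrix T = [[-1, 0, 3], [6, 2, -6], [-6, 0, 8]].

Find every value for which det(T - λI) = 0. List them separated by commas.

Compute the characteristic polynomial p(t) = det(tI - T).
Expanding along the first row, p(t) = t^3 - 9t^2 + 24t - 20.
Rational-root test: t = 2 gives p(2) = 0.
Factor out (t - 2): p(t) = (t - 2)·(t^2 - 7t + 10).
The quadratic factors as (t - 2)·(t - 5).
Eigenvalues: 2, 2, 5.

2, 2, 5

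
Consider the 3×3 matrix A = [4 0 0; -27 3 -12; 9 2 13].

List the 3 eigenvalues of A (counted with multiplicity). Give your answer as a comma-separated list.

4, 7, 9

Set up det(lambda·I - A) = 0.
Expanding the 3×3 determinant: p(lambda) = lambda^3 - 20·lambda^2 + 127·lambda - 252.
Rational-root test: lambda = 4 gives p(4) = 0.
Dividing by (lambda - 4) leaves lambda^2 - 16·lambda + 63.
The quadratic factors as (lambda - 7)·(lambda - 9).
Eigenvalues: 4, 7, 9.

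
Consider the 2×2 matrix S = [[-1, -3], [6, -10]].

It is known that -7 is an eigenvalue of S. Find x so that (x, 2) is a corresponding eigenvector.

1

We need (S + 7I)v = 0.
S + 7I = [[6, -3], [6, -3]].
Row 1: (6)·x + (-3)·2 = 0
Row 2: (6)·x + (-3)·2 = 0
Solving gives x = 1.
Check: S·(1, 2) = (-7, -14) = -7·(1, 2).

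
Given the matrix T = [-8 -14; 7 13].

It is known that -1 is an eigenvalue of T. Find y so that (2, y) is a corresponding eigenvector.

We need (T + 1I)v = 0.
T + 1I = [[-7, -14], [7, 14]].
Row 1: (-7)·2 + (-14)·y = 0
Row 2: (7)·2 + (14)·y = 0
Solving gives y = -1.
Check: T·(2, -1) = (-2, 1) = -1·(2, -1).

-1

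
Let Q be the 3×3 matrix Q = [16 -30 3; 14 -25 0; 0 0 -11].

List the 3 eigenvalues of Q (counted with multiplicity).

-11, -5, -4

Compute the characteristic polynomial p(r) = det(rI - Q).
Cofactor expansion gives p(r) = r^3 + 20r^2 + 119r + 220.
Rational-root test: r = -4 gives p(-4) = 0.
Factor out (r + 4): p(r) = (r + 4)·(r^2 + 16r + 55).
The quadratic factors as (r + 11)·(r + 5).
Eigenvalues: -11, -5, -4.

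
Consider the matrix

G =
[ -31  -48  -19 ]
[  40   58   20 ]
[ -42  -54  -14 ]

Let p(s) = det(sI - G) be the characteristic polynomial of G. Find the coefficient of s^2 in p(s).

-13

The coefficient of s^2 of det(sI - G) is −trace(G).
trace(G) = (-31) + (58) + (-14) = 13, so the coefficient is -13.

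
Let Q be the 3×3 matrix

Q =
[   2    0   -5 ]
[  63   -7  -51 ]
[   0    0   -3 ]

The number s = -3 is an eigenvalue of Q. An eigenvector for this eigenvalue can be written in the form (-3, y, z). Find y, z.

-9, -3

We need (Q + 3I)v = 0.
Q + 3I = [[5, 0, -5], [63, -4, -51], [0, 0, 0]].
Row 1: (5)·-3 + (0)·y + (-5)·z = 0
Row 2: (63)·-3 + (-4)·y + (-51)·z = 0
Row 3: (0)·-3 + (0)·y + (0)·z = 0
Solving gives y = -9, z = -3.
Check: Q·(-3, -9, -3) = (9, 27, 9) = -3·(-3, -9, -3).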